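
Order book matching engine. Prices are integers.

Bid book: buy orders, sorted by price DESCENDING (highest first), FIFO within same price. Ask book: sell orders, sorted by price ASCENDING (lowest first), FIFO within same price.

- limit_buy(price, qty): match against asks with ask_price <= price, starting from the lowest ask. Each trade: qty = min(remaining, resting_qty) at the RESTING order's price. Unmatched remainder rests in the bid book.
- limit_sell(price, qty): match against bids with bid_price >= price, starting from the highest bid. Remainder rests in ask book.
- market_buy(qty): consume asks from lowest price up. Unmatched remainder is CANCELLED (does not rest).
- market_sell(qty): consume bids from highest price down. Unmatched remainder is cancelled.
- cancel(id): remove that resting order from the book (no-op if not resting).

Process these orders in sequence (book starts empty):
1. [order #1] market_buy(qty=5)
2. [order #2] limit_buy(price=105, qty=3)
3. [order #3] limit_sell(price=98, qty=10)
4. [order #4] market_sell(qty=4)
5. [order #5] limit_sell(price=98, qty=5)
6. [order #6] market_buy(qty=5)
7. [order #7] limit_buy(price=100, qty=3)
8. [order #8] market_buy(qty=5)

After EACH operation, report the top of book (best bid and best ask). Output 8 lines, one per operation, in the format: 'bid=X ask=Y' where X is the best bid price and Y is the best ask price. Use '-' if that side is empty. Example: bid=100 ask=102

After op 1 [order #1] market_buy(qty=5): fills=none; bids=[-] asks=[-]
After op 2 [order #2] limit_buy(price=105, qty=3): fills=none; bids=[#2:3@105] asks=[-]
After op 3 [order #3] limit_sell(price=98, qty=10): fills=#2x#3:3@105; bids=[-] asks=[#3:7@98]
After op 4 [order #4] market_sell(qty=4): fills=none; bids=[-] asks=[#3:7@98]
After op 5 [order #5] limit_sell(price=98, qty=5): fills=none; bids=[-] asks=[#3:7@98 #5:5@98]
After op 6 [order #6] market_buy(qty=5): fills=#6x#3:5@98; bids=[-] asks=[#3:2@98 #5:5@98]
After op 7 [order #7] limit_buy(price=100, qty=3): fills=#7x#3:2@98 #7x#5:1@98; bids=[-] asks=[#5:4@98]
After op 8 [order #8] market_buy(qty=5): fills=#8x#5:4@98; bids=[-] asks=[-]

Answer: bid=- ask=-
bid=105 ask=-
bid=- ask=98
bid=- ask=98
bid=- ask=98
bid=- ask=98
bid=- ask=98
bid=- ask=-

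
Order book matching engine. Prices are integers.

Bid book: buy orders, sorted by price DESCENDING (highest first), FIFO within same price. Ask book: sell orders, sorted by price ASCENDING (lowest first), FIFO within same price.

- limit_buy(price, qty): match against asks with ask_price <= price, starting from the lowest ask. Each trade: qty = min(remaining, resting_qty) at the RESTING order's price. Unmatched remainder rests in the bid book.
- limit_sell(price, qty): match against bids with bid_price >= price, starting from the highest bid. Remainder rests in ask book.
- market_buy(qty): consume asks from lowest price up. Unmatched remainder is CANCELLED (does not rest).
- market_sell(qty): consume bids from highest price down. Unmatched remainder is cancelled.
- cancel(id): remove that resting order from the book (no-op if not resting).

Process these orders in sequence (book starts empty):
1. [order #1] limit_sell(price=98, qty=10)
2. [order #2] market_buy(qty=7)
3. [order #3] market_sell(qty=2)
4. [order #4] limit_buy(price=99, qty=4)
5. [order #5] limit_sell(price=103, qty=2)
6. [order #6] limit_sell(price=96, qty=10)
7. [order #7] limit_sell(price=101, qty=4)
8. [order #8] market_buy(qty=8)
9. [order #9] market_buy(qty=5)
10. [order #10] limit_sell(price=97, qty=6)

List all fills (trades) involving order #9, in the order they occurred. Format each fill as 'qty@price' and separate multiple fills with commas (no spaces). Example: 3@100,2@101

Answer: 1@96,4@101

Derivation:
After op 1 [order #1] limit_sell(price=98, qty=10): fills=none; bids=[-] asks=[#1:10@98]
After op 2 [order #2] market_buy(qty=7): fills=#2x#1:7@98; bids=[-] asks=[#1:3@98]
After op 3 [order #3] market_sell(qty=2): fills=none; bids=[-] asks=[#1:3@98]
After op 4 [order #4] limit_buy(price=99, qty=4): fills=#4x#1:3@98; bids=[#4:1@99] asks=[-]
After op 5 [order #5] limit_sell(price=103, qty=2): fills=none; bids=[#4:1@99] asks=[#5:2@103]
After op 6 [order #6] limit_sell(price=96, qty=10): fills=#4x#6:1@99; bids=[-] asks=[#6:9@96 #5:2@103]
After op 7 [order #7] limit_sell(price=101, qty=4): fills=none; bids=[-] asks=[#6:9@96 #7:4@101 #5:2@103]
After op 8 [order #8] market_buy(qty=8): fills=#8x#6:8@96; bids=[-] asks=[#6:1@96 #7:4@101 #5:2@103]
After op 9 [order #9] market_buy(qty=5): fills=#9x#6:1@96 #9x#7:4@101; bids=[-] asks=[#5:2@103]
After op 10 [order #10] limit_sell(price=97, qty=6): fills=none; bids=[-] asks=[#10:6@97 #5:2@103]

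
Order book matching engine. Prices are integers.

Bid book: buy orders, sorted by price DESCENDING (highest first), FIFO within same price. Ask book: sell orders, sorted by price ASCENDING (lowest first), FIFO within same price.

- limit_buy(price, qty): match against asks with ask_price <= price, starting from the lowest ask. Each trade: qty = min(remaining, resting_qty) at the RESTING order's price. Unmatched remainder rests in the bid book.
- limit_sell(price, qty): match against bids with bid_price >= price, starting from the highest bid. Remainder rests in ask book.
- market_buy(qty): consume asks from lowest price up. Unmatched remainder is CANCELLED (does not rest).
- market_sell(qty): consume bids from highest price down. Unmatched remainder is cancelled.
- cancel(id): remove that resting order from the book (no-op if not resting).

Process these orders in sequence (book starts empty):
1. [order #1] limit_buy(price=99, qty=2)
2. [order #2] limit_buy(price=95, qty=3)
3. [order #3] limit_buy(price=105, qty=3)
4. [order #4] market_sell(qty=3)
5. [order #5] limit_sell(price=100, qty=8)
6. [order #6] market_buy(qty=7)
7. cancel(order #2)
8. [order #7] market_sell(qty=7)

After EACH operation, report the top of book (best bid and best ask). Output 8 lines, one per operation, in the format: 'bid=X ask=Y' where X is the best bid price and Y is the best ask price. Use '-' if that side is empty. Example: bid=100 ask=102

After op 1 [order #1] limit_buy(price=99, qty=2): fills=none; bids=[#1:2@99] asks=[-]
After op 2 [order #2] limit_buy(price=95, qty=3): fills=none; bids=[#1:2@99 #2:3@95] asks=[-]
After op 3 [order #3] limit_buy(price=105, qty=3): fills=none; bids=[#3:3@105 #1:2@99 #2:3@95] asks=[-]
After op 4 [order #4] market_sell(qty=3): fills=#3x#4:3@105; bids=[#1:2@99 #2:3@95] asks=[-]
After op 5 [order #5] limit_sell(price=100, qty=8): fills=none; bids=[#1:2@99 #2:3@95] asks=[#5:8@100]
After op 6 [order #6] market_buy(qty=7): fills=#6x#5:7@100; bids=[#1:2@99 #2:3@95] asks=[#5:1@100]
After op 7 cancel(order #2): fills=none; bids=[#1:2@99] asks=[#5:1@100]
After op 8 [order #7] market_sell(qty=7): fills=#1x#7:2@99; bids=[-] asks=[#5:1@100]

Answer: bid=99 ask=-
bid=99 ask=-
bid=105 ask=-
bid=99 ask=-
bid=99 ask=100
bid=99 ask=100
bid=99 ask=100
bid=- ask=100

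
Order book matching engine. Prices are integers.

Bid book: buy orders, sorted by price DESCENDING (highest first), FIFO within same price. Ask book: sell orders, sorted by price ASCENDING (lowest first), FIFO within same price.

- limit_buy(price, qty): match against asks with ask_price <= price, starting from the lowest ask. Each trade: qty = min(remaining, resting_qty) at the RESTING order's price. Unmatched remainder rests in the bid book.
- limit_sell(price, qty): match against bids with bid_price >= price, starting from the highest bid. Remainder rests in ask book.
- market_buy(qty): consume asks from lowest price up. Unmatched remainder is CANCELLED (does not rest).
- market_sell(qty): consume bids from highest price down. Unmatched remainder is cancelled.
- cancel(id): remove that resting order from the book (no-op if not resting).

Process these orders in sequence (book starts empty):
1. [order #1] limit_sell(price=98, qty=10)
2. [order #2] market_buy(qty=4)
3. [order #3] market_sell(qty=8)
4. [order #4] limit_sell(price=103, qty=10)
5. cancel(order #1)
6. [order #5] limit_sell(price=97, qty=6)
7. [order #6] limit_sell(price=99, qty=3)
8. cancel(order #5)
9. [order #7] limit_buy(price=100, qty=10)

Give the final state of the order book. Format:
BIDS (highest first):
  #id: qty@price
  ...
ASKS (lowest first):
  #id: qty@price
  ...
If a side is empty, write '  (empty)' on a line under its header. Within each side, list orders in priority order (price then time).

After op 1 [order #1] limit_sell(price=98, qty=10): fills=none; bids=[-] asks=[#1:10@98]
After op 2 [order #2] market_buy(qty=4): fills=#2x#1:4@98; bids=[-] asks=[#1:6@98]
After op 3 [order #3] market_sell(qty=8): fills=none; bids=[-] asks=[#1:6@98]
After op 4 [order #4] limit_sell(price=103, qty=10): fills=none; bids=[-] asks=[#1:6@98 #4:10@103]
After op 5 cancel(order #1): fills=none; bids=[-] asks=[#4:10@103]
After op 6 [order #5] limit_sell(price=97, qty=6): fills=none; bids=[-] asks=[#5:6@97 #4:10@103]
After op 7 [order #6] limit_sell(price=99, qty=3): fills=none; bids=[-] asks=[#5:6@97 #6:3@99 #4:10@103]
After op 8 cancel(order #5): fills=none; bids=[-] asks=[#6:3@99 #4:10@103]
After op 9 [order #7] limit_buy(price=100, qty=10): fills=#7x#6:3@99; bids=[#7:7@100] asks=[#4:10@103]

Answer: BIDS (highest first):
  #7: 7@100
ASKS (lowest first):
  #4: 10@103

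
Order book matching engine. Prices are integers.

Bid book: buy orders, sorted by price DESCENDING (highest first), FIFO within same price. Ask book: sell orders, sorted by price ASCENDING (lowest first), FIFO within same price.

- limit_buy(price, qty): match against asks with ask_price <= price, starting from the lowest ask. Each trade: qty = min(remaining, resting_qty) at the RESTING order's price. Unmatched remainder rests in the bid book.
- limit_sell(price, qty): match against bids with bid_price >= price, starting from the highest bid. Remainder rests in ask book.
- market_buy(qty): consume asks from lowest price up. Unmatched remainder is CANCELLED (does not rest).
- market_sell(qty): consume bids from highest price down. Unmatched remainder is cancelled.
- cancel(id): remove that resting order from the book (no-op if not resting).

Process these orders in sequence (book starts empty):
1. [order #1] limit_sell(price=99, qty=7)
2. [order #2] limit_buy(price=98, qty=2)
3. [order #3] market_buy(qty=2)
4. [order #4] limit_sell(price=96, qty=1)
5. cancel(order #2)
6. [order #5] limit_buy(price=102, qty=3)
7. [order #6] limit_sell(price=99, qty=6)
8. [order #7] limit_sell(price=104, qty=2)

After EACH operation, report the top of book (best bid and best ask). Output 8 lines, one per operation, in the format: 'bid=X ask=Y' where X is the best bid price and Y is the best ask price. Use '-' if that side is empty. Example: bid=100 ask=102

After op 1 [order #1] limit_sell(price=99, qty=7): fills=none; bids=[-] asks=[#1:7@99]
After op 2 [order #2] limit_buy(price=98, qty=2): fills=none; bids=[#2:2@98] asks=[#1:7@99]
After op 3 [order #3] market_buy(qty=2): fills=#3x#1:2@99; bids=[#2:2@98] asks=[#1:5@99]
After op 4 [order #4] limit_sell(price=96, qty=1): fills=#2x#4:1@98; bids=[#2:1@98] asks=[#1:5@99]
After op 5 cancel(order #2): fills=none; bids=[-] asks=[#1:5@99]
After op 6 [order #5] limit_buy(price=102, qty=3): fills=#5x#1:3@99; bids=[-] asks=[#1:2@99]
After op 7 [order #6] limit_sell(price=99, qty=6): fills=none; bids=[-] asks=[#1:2@99 #6:6@99]
After op 8 [order #7] limit_sell(price=104, qty=2): fills=none; bids=[-] asks=[#1:2@99 #6:6@99 #7:2@104]

Answer: bid=- ask=99
bid=98 ask=99
bid=98 ask=99
bid=98 ask=99
bid=- ask=99
bid=- ask=99
bid=- ask=99
bid=- ask=99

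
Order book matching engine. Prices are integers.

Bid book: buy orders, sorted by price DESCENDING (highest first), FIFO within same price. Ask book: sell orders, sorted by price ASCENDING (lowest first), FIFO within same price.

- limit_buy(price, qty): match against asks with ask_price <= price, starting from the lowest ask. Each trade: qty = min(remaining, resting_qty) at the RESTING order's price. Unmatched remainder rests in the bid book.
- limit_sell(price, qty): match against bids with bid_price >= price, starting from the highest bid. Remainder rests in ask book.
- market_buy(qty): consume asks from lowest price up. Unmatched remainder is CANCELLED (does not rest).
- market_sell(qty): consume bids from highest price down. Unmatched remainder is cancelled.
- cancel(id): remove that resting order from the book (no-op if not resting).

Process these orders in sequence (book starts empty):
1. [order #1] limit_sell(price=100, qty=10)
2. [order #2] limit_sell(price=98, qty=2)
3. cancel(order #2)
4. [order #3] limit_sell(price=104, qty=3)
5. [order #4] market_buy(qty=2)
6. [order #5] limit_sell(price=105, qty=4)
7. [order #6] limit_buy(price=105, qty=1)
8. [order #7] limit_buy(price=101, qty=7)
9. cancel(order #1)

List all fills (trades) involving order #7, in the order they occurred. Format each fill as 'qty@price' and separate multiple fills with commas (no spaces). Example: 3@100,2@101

After op 1 [order #1] limit_sell(price=100, qty=10): fills=none; bids=[-] asks=[#1:10@100]
After op 2 [order #2] limit_sell(price=98, qty=2): fills=none; bids=[-] asks=[#2:2@98 #1:10@100]
After op 3 cancel(order #2): fills=none; bids=[-] asks=[#1:10@100]
After op 4 [order #3] limit_sell(price=104, qty=3): fills=none; bids=[-] asks=[#1:10@100 #3:3@104]
After op 5 [order #4] market_buy(qty=2): fills=#4x#1:2@100; bids=[-] asks=[#1:8@100 #3:3@104]
After op 6 [order #5] limit_sell(price=105, qty=4): fills=none; bids=[-] asks=[#1:8@100 #3:3@104 #5:4@105]
After op 7 [order #6] limit_buy(price=105, qty=1): fills=#6x#1:1@100; bids=[-] asks=[#1:7@100 #3:3@104 #5:4@105]
After op 8 [order #7] limit_buy(price=101, qty=7): fills=#7x#1:7@100; bids=[-] asks=[#3:3@104 #5:4@105]
After op 9 cancel(order #1): fills=none; bids=[-] asks=[#3:3@104 #5:4@105]

Answer: 7@100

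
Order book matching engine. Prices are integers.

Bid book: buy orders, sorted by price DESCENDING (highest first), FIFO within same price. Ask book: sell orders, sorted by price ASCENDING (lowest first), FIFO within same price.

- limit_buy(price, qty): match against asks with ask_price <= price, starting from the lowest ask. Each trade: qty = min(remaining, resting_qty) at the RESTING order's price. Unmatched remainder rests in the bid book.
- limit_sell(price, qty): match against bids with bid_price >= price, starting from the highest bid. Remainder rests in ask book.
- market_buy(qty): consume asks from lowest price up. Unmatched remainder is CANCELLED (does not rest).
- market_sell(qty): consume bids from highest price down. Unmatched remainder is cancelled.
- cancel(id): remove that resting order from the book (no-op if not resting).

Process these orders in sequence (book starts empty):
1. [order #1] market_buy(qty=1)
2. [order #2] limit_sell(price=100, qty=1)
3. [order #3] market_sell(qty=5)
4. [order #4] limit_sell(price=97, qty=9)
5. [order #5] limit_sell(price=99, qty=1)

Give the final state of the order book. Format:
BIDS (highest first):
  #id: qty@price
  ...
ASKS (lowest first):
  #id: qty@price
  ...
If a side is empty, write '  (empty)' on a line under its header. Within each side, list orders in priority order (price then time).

Answer: BIDS (highest first):
  (empty)
ASKS (lowest first):
  #4: 9@97
  #5: 1@99
  #2: 1@100

Derivation:
After op 1 [order #1] market_buy(qty=1): fills=none; bids=[-] asks=[-]
After op 2 [order #2] limit_sell(price=100, qty=1): fills=none; bids=[-] asks=[#2:1@100]
After op 3 [order #3] market_sell(qty=5): fills=none; bids=[-] asks=[#2:1@100]
After op 4 [order #4] limit_sell(price=97, qty=9): fills=none; bids=[-] asks=[#4:9@97 #2:1@100]
After op 5 [order #5] limit_sell(price=99, qty=1): fills=none; bids=[-] asks=[#4:9@97 #5:1@99 #2:1@100]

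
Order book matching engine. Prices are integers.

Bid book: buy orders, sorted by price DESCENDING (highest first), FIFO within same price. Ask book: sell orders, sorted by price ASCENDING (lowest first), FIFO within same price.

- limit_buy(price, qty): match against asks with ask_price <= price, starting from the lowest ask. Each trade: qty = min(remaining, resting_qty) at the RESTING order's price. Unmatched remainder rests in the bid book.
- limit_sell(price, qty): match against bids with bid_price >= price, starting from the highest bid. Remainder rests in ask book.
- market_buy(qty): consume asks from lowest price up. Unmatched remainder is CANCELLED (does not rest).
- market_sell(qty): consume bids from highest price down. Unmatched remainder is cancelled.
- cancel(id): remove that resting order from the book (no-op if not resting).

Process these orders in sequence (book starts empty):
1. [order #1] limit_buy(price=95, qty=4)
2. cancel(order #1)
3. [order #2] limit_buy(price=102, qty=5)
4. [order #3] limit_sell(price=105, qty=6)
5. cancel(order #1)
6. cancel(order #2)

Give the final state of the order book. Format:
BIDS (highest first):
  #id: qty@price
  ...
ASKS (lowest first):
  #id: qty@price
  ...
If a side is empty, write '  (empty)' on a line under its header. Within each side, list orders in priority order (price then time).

After op 1 [order #1] limit_buy(price=95, qty=4): fills=none; bids=[#1:4@95] asks=[-]
After op 2 cancel(order #1): fills=none; bids=[-] asks=[-]
After op 3 [order #2] limit_buy(price=102, qty=5): fills=none; bids=[#2:5@102] asks=[-]
After op 4 [order #3] limit_sell(price=105, qty=6): fills=none; bids=[#2:5@102] asks=[#3:6@105]
After op 5 cancel(order #1): fills=none; bids=[#2:5@102] asks=[#3:6@105]
After op 6 cancel(order #2): fills=none; bids=[-] asks=[#3:6@105]

Answer: BIDS (highest first):
  (empty)
ASKS (lowest first):
  #3: 6@105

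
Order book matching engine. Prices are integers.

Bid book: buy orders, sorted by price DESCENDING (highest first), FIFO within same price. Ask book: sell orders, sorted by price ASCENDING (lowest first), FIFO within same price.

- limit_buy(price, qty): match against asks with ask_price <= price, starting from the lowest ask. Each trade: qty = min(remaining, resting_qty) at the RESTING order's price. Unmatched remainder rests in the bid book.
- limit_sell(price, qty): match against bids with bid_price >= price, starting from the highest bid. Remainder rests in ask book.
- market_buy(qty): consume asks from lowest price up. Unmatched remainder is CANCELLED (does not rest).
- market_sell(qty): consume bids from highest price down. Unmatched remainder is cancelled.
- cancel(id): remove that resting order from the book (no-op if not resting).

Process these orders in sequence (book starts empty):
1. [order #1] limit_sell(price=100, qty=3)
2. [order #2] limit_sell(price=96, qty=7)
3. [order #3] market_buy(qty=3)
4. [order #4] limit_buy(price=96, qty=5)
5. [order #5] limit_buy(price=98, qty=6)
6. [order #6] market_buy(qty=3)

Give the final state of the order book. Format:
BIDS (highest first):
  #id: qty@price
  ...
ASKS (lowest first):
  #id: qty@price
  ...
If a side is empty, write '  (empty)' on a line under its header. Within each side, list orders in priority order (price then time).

After op 1 [order #1] limit_sell(price=100, qty=3): fills=none; bids=[-] asks=[#1:3@100]
After op 2 [order #2] limit_sell(price=96, qty=7): fills=none; bids=[-] asks=[#2:7@96 #1:3@100]
After op 3 [order #3] market_buy(qty=3): fills=#3x#2:3@96; bids=[-] asks=[#2:4@96 #1:3@100]
After op 4 [order #4] limit_buy(price=96, qty=5): fills=#4x#2:4@96; bids=[#4:1@96] asks=[#1:3@100]
After op 5 [order #5] limit_buy(price=98, qty=6): fills=none; bids=[#5:6@98 #4:1@96] asks=[#1:3@100]
After op 6 [order #6] market_buy(qty=3): fills=#6x#1:3@100; bids=[#5:6@98 #4:1@96] asks=[-]

Answer: BIDS (highest first):
  #5: 6@98
  #4: 1@96
ASKS (lowest first):
  (empty)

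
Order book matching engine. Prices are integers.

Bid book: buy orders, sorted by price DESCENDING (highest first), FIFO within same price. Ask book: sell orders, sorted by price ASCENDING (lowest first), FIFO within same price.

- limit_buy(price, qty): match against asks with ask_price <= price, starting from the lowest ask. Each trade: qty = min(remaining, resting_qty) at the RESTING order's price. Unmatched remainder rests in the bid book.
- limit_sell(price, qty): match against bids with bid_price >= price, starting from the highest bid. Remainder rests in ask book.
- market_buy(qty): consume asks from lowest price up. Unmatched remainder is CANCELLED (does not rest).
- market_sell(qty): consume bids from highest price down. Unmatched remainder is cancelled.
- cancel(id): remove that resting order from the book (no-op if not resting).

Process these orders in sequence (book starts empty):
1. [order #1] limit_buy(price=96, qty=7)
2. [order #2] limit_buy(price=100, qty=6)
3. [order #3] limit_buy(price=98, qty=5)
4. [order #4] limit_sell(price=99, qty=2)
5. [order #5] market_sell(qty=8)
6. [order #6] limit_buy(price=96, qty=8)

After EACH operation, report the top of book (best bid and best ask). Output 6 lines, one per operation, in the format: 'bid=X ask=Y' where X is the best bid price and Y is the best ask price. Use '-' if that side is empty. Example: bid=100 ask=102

After op 1 [order #1] limit_buy(price=96, qty=7): fills=none; bids=[#1:7@96] asks=[-]
After op 2 [order #2] limit_buy(price=100, qty=6): fills=none; bids=[#2:6@100 #1:7@96] asks=[-]
After op 3 [order #3] limit_buy(price=98, qty=5): fills=none; bids=[#2:6@100 #3:5@98 #1:7@96] asks=[-]
After op 4 [order #4] limit_sell(price=99, qty=2): fills=#2x#4:2@100; bids=[#2:4@100 #3:5@98 #1:7@96] asks=[-]
After op 5 [order #5] market_sell(qty=8): fills=#2x#5:4@100 #3x#5:4@98; bids=[#3:1@98 #1:7@96] asks=[-]
After op 6 [order #6] limit_buy(price=96, qty=8): fills=none; bids=[#3:1@98 #1:7@96 #6:8@96] asks=[-]

Answer: bid=96 ask=-
bid=100 ask=-
bid=100 ask=-
bid=100 ask=-
bid=98 ask=-
bid=98 ask=-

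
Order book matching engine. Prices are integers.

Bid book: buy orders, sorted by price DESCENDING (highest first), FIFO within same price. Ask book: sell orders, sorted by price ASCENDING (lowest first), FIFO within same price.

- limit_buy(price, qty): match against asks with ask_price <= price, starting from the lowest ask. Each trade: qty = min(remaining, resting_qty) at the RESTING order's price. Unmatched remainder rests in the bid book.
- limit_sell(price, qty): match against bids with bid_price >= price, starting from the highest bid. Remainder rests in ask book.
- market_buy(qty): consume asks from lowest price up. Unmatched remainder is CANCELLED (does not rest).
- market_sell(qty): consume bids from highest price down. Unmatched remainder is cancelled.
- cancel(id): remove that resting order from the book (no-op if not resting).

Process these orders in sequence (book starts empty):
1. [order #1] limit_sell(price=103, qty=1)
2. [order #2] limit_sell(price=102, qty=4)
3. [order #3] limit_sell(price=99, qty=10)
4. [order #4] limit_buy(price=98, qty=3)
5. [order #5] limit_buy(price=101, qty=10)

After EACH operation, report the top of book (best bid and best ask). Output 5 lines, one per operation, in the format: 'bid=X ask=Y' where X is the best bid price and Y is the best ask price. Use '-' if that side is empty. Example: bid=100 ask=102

Answer: bid=- ask=103
bid=- ask=102
bid=- ask=99
bid=98 ask=99
bid=98 ask=102

Derivation:
After op 1 [order #1] limit_sell(price=103, qty=1): fills=none; bids=[-] asks=[#1:1@103]
After op 2 [order #2] limit_sell(price=102, qty=4): fills=none; bids=[-] asks=[#2:4@102 #1:1@103]
After op 3 [order #3] limit_sell(price=99, qty=10): fills=none; bids=[-] asks=[#3:10@99 #2:4@102 #1:1@103]
After op 4 [order #4] limit_buy(price=98, qty=3): fills=none; bids=[#4:3@98] asks=[#3:10@99 #2:4@102 #1:1@103]
After op 5 [order #5] limit_buy(price=101, qty=10): fills=#5x#3:10@99; bids=[#4:3@98] asks=[#2:4@102 #1:1@103]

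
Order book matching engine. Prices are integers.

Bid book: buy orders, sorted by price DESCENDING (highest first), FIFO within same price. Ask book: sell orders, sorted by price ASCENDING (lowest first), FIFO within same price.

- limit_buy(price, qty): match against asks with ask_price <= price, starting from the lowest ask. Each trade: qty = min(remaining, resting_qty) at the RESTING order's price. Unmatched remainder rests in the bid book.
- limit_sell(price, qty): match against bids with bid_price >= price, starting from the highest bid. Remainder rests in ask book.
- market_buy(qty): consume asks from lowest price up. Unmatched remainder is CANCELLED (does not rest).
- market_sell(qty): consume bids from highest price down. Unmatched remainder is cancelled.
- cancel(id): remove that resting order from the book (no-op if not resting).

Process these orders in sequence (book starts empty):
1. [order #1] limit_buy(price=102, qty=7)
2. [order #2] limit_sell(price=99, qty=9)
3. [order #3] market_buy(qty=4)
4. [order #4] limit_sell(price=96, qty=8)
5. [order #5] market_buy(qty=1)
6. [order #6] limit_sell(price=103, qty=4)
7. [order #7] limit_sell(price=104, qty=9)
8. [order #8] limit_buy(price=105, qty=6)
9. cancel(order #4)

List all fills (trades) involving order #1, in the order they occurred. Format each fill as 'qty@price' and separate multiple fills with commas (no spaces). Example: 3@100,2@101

After op 1 [order #1] limit_buy(price=102, qty=7): fills=none; bids=[#1:7@102] asks=[-]
After op 2 [order #2] limit_sell(price=99, qty=9): fills=#1x#2:7@102; bids=[-] asks=[#2:2@99]
After op 3 [order #3] market_buy(qty=4): fills=#3x#2:2@99; bids=[-] asks=[-]
After op 4 [order #4] limit_sell(price=96, qty=8): fills=none; bids=[-] asks=[#4:8@96]
After op 5 [order #5] market_buy(qty=1): fills=#5x#4:1@96; bids=[-] asks=[#4:7@96]
After op 6 [order #6] limit_sell(price=103, qty=4): fills=none; bids=[-] asks=[#4:7@96 #6:4@103]
After op 7 [order #7] limit_sell(price=104, qty=9): fills=none; bids=[-] asks=[#4:7@96 #6:4@103 #7:9@104]
After op 8 [order #8] limit_buy(price=105, qty=6): fills=#8x#4:6@96; bids=[-] asks=[#4:1@96 #6:4@103 #7:9@104]
After op 9 cancel(order #4): fills=none; bids=[-] asks=[#6:4@103 #7:9@104]

Answer: 7@102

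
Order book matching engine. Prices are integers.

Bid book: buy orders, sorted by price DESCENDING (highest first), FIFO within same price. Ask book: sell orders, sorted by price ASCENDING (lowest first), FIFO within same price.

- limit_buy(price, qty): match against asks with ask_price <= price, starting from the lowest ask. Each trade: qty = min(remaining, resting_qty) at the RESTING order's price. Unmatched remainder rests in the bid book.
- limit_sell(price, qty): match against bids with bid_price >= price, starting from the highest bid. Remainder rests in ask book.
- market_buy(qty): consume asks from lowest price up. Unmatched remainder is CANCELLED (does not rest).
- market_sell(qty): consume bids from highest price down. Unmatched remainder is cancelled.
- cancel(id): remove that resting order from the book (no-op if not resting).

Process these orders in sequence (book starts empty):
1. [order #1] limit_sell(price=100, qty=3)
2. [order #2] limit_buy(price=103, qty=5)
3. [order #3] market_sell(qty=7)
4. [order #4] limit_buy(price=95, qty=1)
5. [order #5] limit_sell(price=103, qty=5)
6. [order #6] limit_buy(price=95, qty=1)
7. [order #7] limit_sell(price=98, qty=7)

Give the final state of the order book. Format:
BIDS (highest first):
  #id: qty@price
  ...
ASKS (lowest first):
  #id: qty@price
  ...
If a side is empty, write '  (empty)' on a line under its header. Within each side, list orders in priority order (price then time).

After op 1 [order #1] limit_sell(price=100, qty=3): fills=none; bids=[-] asks=[#1:3@100]
After op 2 [order #2] limit_buy(price=103, qty=5): fills=#2x#1:3@100; bids=[#2:2@103] asks=[-]
After op 3 [order #3] market_sell(qty=7): fills=#2x#3:2@103; bids=[-] asks=[-]
After op 4 [order #4] limit_buy(price=95, qty=1): fills=none; bids=[#4:1@95] asks=[-]
After op 5 [order #5] limit_sell(price=103, qty=5): fills=none; bids=[#4:1@95] asks=[#5:5@103]
After op 6 [order #6] limit_buy(price=95, qty=1): fills=none; bids=[#4:1@95 #6:1@95] asks=[#5:5@103]
After op 7 [order #7] limit_sell(price=98, qty=7): fills=none; bids=[#4:1@95 #6:1@95] asks=[#7:7@98 #5:5@103]

Answer: BIDS (highest first):
  #4: 1@95
  #6: 1@95
ASKS (lowest first):
  #7: 7@98
  #5: 5@103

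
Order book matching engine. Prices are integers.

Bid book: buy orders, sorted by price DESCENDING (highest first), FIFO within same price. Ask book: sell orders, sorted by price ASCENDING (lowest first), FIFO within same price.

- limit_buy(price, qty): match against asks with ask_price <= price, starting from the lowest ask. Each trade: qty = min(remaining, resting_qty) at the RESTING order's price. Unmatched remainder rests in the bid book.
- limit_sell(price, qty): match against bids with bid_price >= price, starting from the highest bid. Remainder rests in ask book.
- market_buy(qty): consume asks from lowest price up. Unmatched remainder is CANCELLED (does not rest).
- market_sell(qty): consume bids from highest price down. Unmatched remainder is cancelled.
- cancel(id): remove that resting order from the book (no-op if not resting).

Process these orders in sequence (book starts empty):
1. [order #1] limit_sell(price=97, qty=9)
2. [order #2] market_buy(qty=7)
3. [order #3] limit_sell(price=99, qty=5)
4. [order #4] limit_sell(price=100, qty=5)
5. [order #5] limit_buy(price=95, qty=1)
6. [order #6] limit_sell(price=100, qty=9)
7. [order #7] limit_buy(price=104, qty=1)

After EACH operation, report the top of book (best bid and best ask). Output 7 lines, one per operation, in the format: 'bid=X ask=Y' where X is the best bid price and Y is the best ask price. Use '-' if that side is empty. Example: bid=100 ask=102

After op 1 [order #1] limit_sell(price=97, qty=9): fills=none; bids=[-] asks=[#1:9@97]
After op 2 [order #2] market_buy(qty=7): fills=#2x#1:7@97; bids=[-] asks=[#1:2@97]
After op 3 [order #3] limit_sell(price=99, qty=5): fills=none; bids=[-] asks=[#1:2@97 #3:5@99]
After op 4 [order #4] limit_sell(price=100, qty=5): fills=none; bids=[-] asks=[#1:2@97 #3:5@99 #4:5@100]
After op 5 [order #5] limit_buy(price=95, qty=1): fills=none; bids=[#5:1@95] asks=[#1:2@97 #3:5@99 #4:5@100]
After op 6 [order #6] limit_sell(price=100, qty=9): fills=none; bids=[#5:1@95] asks=[#1:2@97 #3:5@99 #4:5@100 #6:9@100]
After op 7 [order #7] limit_buy(price=104, qty=1): fills=#7x#1:1@97; bids=[#5:1@95] asks=[#1:1@97 #3:5@99 #4:5@100 #6:9@100]

Answer: bid=- ask=97
bid=- ask=97
bid=- ask=97
bid=- ask=97
bid=95 ask=97
bid=95 ask=97
bid=95 ask=97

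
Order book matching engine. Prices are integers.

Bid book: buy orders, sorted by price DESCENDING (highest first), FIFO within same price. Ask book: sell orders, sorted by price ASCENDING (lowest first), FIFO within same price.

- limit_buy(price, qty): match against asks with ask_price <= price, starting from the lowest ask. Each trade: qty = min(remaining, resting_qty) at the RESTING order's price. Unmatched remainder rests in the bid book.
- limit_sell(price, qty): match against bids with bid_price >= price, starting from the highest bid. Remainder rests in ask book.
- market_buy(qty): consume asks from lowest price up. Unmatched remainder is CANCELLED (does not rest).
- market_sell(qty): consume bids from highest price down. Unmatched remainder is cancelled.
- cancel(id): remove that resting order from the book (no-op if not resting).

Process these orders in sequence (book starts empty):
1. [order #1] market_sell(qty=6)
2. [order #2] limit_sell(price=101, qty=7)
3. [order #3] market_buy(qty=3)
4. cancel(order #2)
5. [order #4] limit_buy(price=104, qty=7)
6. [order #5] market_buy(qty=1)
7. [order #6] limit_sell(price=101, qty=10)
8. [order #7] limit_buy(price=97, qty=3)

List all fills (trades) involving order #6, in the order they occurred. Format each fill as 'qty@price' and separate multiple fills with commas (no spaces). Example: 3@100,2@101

Answer: 7@104

Derivation:
After op 1 [order #1] market_sell(qty=6): fills=none; bids=[-] asks=[-]
After op 2 [order #2] limit_sell(price=101, qty=7): fills=none; bids=[-] asks=[#2:7@101]
After op 3 [order #3] market_buy(qty=3): fills=#3x#2:3@101; bids=[-] asks=[#2:4@101]
After op 4 cancel(order #2): fills=none; bids=[-] asks=[-]
After op 5 [order #4] limit_buy(price=104, qty=7): fills=none; bids=[#4:7@104] asks=[-]
After op 6 [order #5] market_buy(qty=1): fills=none; bids=[#4:7@104] asks=[-]
After op 7 [order #6] limit_sell(price=101, qty=10): fills=#4x#6:7@104; bids=[-] asks=[#6:3@101]
After op 8 [order #7] limit_buy(price=97, qty=3): fills=none; bids=[#7:3@97] asks=[#6:3@101]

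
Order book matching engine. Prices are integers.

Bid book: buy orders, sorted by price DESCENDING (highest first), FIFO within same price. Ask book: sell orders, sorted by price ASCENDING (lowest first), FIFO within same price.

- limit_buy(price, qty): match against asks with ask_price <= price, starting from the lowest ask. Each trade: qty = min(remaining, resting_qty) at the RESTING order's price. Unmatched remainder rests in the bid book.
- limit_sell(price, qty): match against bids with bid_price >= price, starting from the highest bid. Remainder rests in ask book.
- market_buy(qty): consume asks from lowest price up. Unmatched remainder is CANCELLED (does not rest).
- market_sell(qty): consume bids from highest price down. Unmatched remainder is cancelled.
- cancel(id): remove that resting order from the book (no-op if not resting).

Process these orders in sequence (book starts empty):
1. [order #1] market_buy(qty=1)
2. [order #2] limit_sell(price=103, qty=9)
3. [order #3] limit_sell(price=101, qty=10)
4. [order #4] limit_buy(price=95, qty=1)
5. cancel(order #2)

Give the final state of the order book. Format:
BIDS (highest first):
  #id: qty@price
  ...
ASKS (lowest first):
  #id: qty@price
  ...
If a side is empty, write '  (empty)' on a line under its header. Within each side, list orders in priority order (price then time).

After op 1 [order #1] market_buy(qty=1): fills=none; bids=[-] asks=[-]
After op 2 [order #2] limit_sell(price=103, qty=9): fills=none; bids=[-] asks=[#2:9@103]
After op 3 [order #3] limit_sell(price=101, qty=10): fills=none; bids=[-] asks=[#3:10@101 #2:9@103]
After op 4 [order #4] limit_buy(price=95, qty=1): fills=none; bids=[#4:1@95] asks=[#3:10@101 #2:9@103]
After op 5 cancel(order #2): fills=none; bids=[#4:1@95] asks=[#3:10@101]

Answer: BIDS (highest first):
  #4: 1@95
ASKS (lowest first):
  #3: 10@101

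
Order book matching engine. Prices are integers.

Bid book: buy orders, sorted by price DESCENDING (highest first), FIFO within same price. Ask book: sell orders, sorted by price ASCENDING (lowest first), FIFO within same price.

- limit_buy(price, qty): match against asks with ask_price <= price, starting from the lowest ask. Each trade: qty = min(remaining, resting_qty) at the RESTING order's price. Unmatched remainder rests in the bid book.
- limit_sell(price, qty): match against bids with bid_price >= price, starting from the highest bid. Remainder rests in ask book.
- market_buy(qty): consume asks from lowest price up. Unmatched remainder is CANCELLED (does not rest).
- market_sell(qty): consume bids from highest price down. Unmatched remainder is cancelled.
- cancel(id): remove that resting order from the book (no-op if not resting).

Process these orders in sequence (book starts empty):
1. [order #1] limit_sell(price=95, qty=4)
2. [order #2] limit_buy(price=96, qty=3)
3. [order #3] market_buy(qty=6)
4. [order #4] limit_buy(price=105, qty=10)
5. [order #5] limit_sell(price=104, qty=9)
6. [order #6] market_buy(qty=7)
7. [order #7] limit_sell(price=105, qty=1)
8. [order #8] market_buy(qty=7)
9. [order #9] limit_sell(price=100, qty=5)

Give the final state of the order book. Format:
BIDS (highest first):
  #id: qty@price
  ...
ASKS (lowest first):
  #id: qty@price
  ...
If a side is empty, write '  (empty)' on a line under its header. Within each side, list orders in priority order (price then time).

Answer: BIDS (highest first):
  (empty)
ASKS (lowest first):
  #9: 5@100

Derivation:
After op 1 [order #1] limit_sell(price=95, qty=4): fills=none; bids=[-] asks=[#1:4@95]
After op 2 [order #2] limit_buy(price=96, qty=3): fills=#2x#1:3@95; bids=[-] asks=[#1:1@95]
After op 3 [order #3] market_buy(qty=6): fills=#3x#1:1@95; bids=[-] asks=[-]
After op 4 [order #4] limit_buy(price=105, qty=10): fills=none; bids=[#4:10@105] asks=[-]
After op 5 [order #5] limit_sell(price=104, qty=9): fills=#4x#5:9@105; bids=[#4:1@105] asks=[-]
After op 6 [order #6] market_buy(qty=7): fills=none; bids=[#4:1@105] asks=[-]
After op 7 [order #7] limit_sell(price=105, qty=1): fills=#4x#7:1@105; bids=[-] asks=[-]
After op 8 [order #8] market_buy(qty=7): fills=none; bids=[-] asks=[-]
After op 9 [order #9] limit_sell(price=100, qty=5): fills=none; bids=[-] asks=[#9:5@100]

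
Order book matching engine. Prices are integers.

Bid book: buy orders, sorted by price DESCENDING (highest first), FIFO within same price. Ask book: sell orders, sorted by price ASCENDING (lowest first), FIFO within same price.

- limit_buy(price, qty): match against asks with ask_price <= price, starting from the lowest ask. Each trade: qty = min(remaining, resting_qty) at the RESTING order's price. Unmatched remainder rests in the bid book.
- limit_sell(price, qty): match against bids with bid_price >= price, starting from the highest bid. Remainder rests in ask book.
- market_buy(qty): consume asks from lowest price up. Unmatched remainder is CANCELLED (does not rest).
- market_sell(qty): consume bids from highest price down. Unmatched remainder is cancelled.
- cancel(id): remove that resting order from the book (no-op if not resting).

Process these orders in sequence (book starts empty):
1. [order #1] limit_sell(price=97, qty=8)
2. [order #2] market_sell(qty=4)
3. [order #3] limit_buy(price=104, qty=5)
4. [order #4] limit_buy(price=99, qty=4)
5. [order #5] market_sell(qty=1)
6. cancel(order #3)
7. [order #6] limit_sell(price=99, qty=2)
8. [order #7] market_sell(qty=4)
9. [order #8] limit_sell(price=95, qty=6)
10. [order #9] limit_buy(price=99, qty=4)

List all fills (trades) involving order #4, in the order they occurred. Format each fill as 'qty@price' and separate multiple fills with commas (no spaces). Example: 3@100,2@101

Answer: 3@97,1@99

Derivation:
After op 1 [order #1] limit_sell(price=97, qty=8): fills=none; bids=[-] asks=[#1:8@97]
After op 2 [order #2] market_sell(qty=4): fills=none; bids=[-] asks=[#1:8@97]
After op 3 [order #3] limit_buy(price=104, qty=5): fills=#3x#1:5@97; bids=[-] asks=[#1:3@97]
After op 4 [order #4] limit_buy(price=99, qty=4): fills=#4x#1:3@97; bids=[#4:1@99] asks=[-]
After op 5 [order #5] market_sell(qty=1): fills=#4x#5:1@99; bids=[-] asks=[-]
After op 6 cancel(order #3): fills=none; bids=[-] asks=[-]
After op 7 [order #6] limit_sell(price=99, qty=2): fills=none; bids=[-] asks=[#6:2@99]
After op 8 [order #7] market_sell(qty=4): fills=none; bids=[-] asks=[#6:2@99]
After op 9 [order #8] limit_sell(price=95, qty=6): fills=none; bids=[-] asks=[#8:6@95 #6:2@99]
After op 10 [order #9] limit_buy(price=99, qty=4): fills=#9x#8:4@95; bids=[-] asks=[#8:2@95 #6:2@99]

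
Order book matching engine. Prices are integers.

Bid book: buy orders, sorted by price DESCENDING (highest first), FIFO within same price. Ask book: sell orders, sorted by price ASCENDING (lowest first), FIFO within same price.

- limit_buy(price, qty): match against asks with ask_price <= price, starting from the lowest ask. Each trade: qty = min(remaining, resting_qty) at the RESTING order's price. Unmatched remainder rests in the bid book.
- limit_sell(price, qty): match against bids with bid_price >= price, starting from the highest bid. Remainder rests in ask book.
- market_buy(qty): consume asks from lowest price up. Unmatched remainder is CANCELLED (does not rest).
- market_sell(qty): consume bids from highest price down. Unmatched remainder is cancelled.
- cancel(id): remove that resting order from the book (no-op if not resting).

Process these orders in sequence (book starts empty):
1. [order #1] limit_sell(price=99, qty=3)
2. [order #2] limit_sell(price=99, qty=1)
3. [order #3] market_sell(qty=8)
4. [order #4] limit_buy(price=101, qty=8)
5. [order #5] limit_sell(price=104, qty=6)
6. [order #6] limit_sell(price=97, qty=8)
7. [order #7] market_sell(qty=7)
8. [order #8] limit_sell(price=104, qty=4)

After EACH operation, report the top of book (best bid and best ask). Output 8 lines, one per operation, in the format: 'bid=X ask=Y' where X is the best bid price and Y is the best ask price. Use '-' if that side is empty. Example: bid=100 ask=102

After op 1 [order #1] limit_sell(price=99, qty=3): fills=none; bids=[-] asks=[#1:3@99]
After op 2 [order #2] limit_sell(price=99, qty=1): fills=none; bids=[-] asks=[#1:3@99 #2:1@99]
After op 3 [order #3] market_sell(qty=8): fills=none; bids=[-] asks=[#1:3@99 #2:1@99]
After op 4 [order #4] limit_buy(price=101, qty=8): fills=#4x#1:3@99 #4x#2:1@99; bids=[#4:4@101] asks=[-]
After op 5 [order #5] limit_sell(price=104, qty=6): fills=none; bids=[#4:4@101] asks=[#5:6@104]
After op 6 [order #6] limit_sell(price=97, qty=8): fills=#4x#6:4@101; bids=[-] asks=[#6:4@97 #5:6@104]
After op 7 [order #7] market_sell(qty=7): fills=none; bids=[-] asks=[#6:4@97 #5:6@104]
After op 8 [order #8] limit_sell(price=104, qty=4): fills=none; bids=[-] asks=[#6:4@97 #5:6@104 #8:4@104]

Answer: bid=- ask=99
bid=- ask=99
bid=- ask=99
bid=101 ask=-
bid=101 ask=104
bid=- ask=97
bid=- ask=97
bid=- ask=97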